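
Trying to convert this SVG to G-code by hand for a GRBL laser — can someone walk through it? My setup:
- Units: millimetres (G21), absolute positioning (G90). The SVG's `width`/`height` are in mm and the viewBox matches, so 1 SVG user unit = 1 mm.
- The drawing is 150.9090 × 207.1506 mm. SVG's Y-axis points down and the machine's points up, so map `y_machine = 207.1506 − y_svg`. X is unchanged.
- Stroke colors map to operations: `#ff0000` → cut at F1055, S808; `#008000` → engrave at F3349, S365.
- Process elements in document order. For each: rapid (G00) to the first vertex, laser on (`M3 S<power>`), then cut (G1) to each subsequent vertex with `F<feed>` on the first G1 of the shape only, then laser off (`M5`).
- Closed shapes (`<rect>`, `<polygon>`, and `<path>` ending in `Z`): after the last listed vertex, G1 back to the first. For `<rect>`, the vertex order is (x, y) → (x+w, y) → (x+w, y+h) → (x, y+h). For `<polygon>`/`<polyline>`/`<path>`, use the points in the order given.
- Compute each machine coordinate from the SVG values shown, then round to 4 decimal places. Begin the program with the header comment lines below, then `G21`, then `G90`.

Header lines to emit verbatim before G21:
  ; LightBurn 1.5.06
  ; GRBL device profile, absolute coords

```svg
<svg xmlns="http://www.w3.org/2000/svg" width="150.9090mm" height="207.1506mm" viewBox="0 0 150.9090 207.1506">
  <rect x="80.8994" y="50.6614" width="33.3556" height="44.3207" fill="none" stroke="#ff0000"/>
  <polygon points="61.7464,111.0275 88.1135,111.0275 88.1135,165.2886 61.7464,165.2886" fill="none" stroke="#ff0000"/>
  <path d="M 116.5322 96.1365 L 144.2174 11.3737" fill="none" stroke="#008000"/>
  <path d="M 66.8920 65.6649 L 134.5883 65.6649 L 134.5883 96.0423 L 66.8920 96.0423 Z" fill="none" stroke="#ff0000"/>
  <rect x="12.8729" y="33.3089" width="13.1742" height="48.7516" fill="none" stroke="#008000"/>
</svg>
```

; LightBurn 1.5.06
; GRBL device profile, absolute coords
G21
G90
G00 X80.8994 Y156.4892
M3 S808
G1 X114.2550 Y156.4892 F1055
G1 X114.2550 Y112.1685
G1 X80.8994 Y112.1685
G1 X80.8994 Y156.4892
M5
G00 X61.7464 Y96.1231
M3 S808
G1 X88.1135 Y96.1231 F1055
G1 X88.1135 Y41.8620
G1 X61.7464 Y41.8620
G1 X61.7464 Y96.1231
M5
G00 X116.5322 Y111.0141
M3 S365
G1 X144.2174 Y195.7769 F3349
M5
G00 X66.8920 Y141.4857
M3 S808
G1 X134.5883 Y141.4857 F1055
G1 X134.5883 Y111.1083
G1 X66.8920 Y111.1083
G1 X66.8920 Y141.4857
M5
G00 X12.8729 Y173.8417
M3 S365
G1 X26.0471 Y173.8417 F3349
G1 X26.0471 Y125.0901
G1 X12.8729 Y125.0901
G1 X12.8729 Y173.8417
M5

Since the viewBox matches the mm dimensions, user units are millimetres directly. The only transform is the Y-flip y_m = 207.1506 − y_svg.

Shape 1 is a rectangle drawn with `<rect>`. Its stroke #ff0000 means cut at S808, F1055. After flipping Y the toolpath is (80.8994,156.4892) → (114.2550,156.4892) → (114.2550,112.1685) → (80.8994,112.1685) → (80.8994,156.4892), returning to the start.

Shape 2 is a rectangle drawn with `<polygon>`. Its stroke #ff0000 means cut at S808, F1055. After flipping Y the toolpath is (61.7464,96.1231) → (88.1135,96.1231) → (88.1135,41.8620) → (61.7464,41.8620) → (61.7464,96.1231), returning to the start.

Shape 3 is a line segment drawn with `<path>`. Its stroke #008000 means engrave at S365, F3349. After flipping Y the toolpath is (116.5322,111.0141) → (144.2174,195.7769).

Shape 4 is a rectangle drawn with `<path>`. Its stroke #ff0000 means cut at S808, F1055. After flipping Y the toolpath is (66.8920,141.4857) → (134.5883,141.4857) → (134.5883,111.1083) → (66.8920,111.1083) → (66.8920,141.4857), returning to the start.

Shape 5 is a rectangle drawn with `<rect>`. Its stroke #008000 means engrave at S365, F3349. After flipping Y the toolpath is (12.8729,173.8417) → (26.0471,173.8417) → (26.0471,125.0901) → (12.8729,125.0901) → (12.8729,173.8417), returning to the start.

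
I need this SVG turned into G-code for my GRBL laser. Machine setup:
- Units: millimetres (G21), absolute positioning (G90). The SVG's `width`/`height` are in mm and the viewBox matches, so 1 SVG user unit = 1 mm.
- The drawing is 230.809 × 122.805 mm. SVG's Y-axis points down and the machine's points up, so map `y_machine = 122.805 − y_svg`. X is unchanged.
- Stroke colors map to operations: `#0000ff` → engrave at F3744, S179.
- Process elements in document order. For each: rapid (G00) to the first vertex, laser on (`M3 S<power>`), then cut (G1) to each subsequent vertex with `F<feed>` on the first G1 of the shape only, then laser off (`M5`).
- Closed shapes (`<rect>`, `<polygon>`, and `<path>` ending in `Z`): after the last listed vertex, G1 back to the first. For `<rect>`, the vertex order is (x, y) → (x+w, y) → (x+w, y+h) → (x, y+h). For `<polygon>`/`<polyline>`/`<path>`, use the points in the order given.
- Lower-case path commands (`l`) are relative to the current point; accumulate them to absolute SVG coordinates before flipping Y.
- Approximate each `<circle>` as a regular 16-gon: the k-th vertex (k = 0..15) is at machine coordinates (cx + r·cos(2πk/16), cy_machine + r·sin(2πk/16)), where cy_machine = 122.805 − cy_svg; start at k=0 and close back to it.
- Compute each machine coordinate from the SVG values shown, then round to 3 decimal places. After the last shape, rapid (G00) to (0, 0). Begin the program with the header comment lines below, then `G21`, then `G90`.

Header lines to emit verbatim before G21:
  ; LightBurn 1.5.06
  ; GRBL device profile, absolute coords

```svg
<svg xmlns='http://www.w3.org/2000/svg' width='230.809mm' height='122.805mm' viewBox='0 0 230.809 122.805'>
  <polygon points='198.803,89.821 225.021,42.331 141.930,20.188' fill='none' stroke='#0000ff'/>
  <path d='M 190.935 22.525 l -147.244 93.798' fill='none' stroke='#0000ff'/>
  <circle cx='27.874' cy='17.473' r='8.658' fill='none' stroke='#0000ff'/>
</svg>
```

; LightBurn 1.5.06
; GRBL device profile, absolute coords
G21
G90
G00 X198.803 Y32.984
M3 S179
G1 X225.021 Y80.474 F3744
G1 X141.930 Y102.617
G1 X198.803 Y32.984
M5
G00 X190.935 Y100.280
M3 S179
G1 X43.691 Y6.482 F3744
M5
G00 X36.532 Y105.332
M3 S179
G1 X35.873 Y108.645 F3744
G1 X33.996 Y111.454
G1 X31.187 Y113.331
G1 X27.874 Y113.990
G1 X24.561 Y113.331
G1 X21.752 Y111.454
G1 X19.875 Y108.645
G1 X19.216 Y105.332
G1 X19.875 Y102.019
G1 X21.752 Y99.210
G1 X24.561 Y97.333
G1 X27.874 Y96.674
G1 X31.187 Y97.333
G1 X33.996 Y99.210
G1 X35.873 Y102.019
G1 X36.532 Y105.332
M5
G00 X0.000 Y0.000

viewBox `0 0 230.809 122.805` with mm width/height → 1 unit = 1 mm. Flip: y_m = 122.805 − y_svg.

**Shape 1** — `<polygon>` closed polygon, stroke `#0000ff` → engrave (S179, F3744). Machine vertices: (198.803,32.984) → (225.021,80.474) → (141.930,102.617) → (198.803,32.984). Closed: final G1 returns to the first vertex.

**Shape 2** — `<path>` line segment, stroke `#0000ff` → engrave (S179, F3744). Machine vertices: (190.935,100.280) → (43.691,6.482). Open path.

**Shape 3** — `<circle>` circle, stroke `#0000ff` → engrave (S179, F3744). Machine vertices: (36.532,105.332) → (35.873,108.645) → (33.996,111.454) → (31.187,113.331) → (27.874,113.990) → (24.561,113.331) → (21.752,111.454) → (19.875,108.645) → (19.216,105.332) → (19.875,102.019) → (21.752,99.210) → (24.561,97.333) → (27.874,96.674) → (31.187,97.333) → (33.996,99.210) → (35.873,102.019) → (36.532,105.332). Closed: final G1 returns to the first vertex.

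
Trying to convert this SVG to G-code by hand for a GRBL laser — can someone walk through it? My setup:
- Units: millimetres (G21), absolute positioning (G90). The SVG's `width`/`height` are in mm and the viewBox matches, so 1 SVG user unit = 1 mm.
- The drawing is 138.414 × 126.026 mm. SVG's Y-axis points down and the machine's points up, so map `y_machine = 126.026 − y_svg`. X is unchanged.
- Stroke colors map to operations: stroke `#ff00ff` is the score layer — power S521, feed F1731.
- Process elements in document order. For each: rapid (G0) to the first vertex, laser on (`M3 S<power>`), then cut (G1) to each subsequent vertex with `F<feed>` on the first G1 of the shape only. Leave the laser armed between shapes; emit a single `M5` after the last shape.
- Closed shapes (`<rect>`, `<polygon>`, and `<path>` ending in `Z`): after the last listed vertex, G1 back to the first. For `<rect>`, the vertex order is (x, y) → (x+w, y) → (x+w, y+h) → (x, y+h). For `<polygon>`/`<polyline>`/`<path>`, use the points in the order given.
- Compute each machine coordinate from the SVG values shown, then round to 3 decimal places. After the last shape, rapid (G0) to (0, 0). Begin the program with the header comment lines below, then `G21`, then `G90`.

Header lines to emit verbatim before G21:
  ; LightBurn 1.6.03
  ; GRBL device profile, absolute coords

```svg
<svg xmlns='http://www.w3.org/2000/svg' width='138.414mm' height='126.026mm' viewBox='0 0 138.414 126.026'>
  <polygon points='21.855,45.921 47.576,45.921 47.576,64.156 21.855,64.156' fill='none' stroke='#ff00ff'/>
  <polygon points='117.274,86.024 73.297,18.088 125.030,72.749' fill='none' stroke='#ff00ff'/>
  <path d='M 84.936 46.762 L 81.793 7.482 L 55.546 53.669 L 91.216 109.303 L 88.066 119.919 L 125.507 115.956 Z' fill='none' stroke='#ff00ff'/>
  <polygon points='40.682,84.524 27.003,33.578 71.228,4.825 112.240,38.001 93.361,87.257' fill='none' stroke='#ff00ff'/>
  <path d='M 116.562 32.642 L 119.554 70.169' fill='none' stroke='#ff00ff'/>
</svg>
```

; LightBurn 1.6.03
; GRBL device profile, absolute coords
G21
G90
G0 X21.855 Y80.105
M3 S521
G1 X47.576 Y80.105 F1731
G1 X47.576 Y61.870
G1 X21.855 Y61.870
G1 X21.855 Y80.105
G0 X117.274 Y40.002
M3 S521
G1 X73.297 Y107.938 F1731
G1 X125.030 Y53.277
G1 X117.274 Y40.002
G0 X84.936 Y79.264
M3 S521
G1 X81.793 Y118.544 F1731
G1 X55.546 Y72.357
G1 X91.216 Y16.723
G1 X88.066 Y6.107
G1 X125.507 Y10.070
G1 X84.936 Y79.264
G0 X40.682 Y41.502
M3 S521
G1 X27.003 Y92.448 F1731
G1 X71.228 Y121.201
G1 X112.240 Y88.025
G1 X93.361 Y38.769
G1 X40.682 Y41.502
G0 X116.562 Y93.384
M3 S521
G1 X119.554 Y55.857 F1731
M5
G0 X0.000 Y0.000

1 u = 1 mm; y_m = 126.026 − y.

[1] `<polygon>` rectangle, #ff00ff→score S521 F1731: (21.855,80.105) → (47.576,80.105) → (47.576,61.870) → (21.855,61.870) → (21.855,80.105) (closed)

[2] `<polygon>` closed polygon, #ff00ff→score S521 F1731: (117.274,40.002) → (73.297,107.938) → (125.030,53.277) → (117.274,40.002) (closed)

[3] `<path>` closed polygon, #ff00ff→score S521 F1731: (84.936,79.264) → (81.793,118.544) → (55.546,72.357) → (91.216,16.723) → (88.066,6.107) → (125.507,10.070) → (84.936,79.264) (closed)

[4] `<polygon>` regular polygon, #ff00ff→score S521 F1731: (40.682,41.502) → (27.003,92.448) → (71.228,121.201) → (112.240,88.025) → (93.361,38.769) → (40.682,41.502) (closed)

[5] `<path>` line segment, #ff00ff→score S521 F1731: (116.562,93.384) → (119.554,55.857)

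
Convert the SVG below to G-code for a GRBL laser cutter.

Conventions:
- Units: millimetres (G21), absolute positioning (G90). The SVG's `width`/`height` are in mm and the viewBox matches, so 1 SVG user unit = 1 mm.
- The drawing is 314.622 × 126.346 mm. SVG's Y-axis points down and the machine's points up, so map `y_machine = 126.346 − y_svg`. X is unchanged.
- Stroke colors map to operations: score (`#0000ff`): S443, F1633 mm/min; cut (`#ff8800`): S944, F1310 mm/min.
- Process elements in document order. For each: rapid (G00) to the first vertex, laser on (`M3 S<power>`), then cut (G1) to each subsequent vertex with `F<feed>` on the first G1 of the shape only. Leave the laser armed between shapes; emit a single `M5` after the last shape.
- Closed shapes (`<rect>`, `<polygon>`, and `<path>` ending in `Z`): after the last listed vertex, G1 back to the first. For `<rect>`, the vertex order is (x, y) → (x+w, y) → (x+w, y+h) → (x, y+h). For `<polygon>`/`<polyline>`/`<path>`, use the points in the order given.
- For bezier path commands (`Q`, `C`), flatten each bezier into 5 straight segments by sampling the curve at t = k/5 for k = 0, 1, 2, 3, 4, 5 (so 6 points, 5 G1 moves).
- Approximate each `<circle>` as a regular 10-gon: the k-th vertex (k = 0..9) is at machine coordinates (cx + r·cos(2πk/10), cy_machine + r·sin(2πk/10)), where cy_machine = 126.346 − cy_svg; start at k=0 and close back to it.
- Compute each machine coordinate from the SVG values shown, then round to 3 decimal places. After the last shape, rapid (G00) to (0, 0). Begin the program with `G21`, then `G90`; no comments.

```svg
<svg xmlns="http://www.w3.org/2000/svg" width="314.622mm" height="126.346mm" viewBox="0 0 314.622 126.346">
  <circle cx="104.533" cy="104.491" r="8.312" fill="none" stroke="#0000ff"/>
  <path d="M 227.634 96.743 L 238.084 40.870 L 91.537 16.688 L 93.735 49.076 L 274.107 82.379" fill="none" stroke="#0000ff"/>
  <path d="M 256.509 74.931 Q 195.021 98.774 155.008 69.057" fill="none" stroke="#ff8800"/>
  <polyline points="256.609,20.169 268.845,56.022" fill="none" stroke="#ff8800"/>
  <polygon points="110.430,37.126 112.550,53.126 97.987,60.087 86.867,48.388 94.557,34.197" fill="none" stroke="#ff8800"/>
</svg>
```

G21
G90
G00 X112.845 Y21.855
M3 S443
G1 X111.258 Y26.741 F1633
G1 X107.102 Y29.760
G1 X101.964 Y29.760
G1 X97.808 Y26.741
G1 X96.221 Y21.855
G1 X97.808 Y16.969
G1 X101.964 Y13.950
G1 X107.102 Y13.950
G1 X111.258 Y16.969
G1 X112.845 Y21.855
G00 X227.634 Y29.603
M3 S443
G1 X238.084 Y85.476 F1633
G1 X91.537 Y109.658
G1 X93.735 Y77.270
G1 X274.107 Y43.967
G00 X256.509 Y51.415
M3 S944
G1 X232.773 Y44.020 F1310
G1 X210.755 Y40.910
G1 X190.454 Y42.085
G1 X171.872 Y47.545
G1 X155.008 Y57.289
G00 X256.609 Y106.177
M3 S944
G1 X268.845 Y70.324 F1310
G00 X110.430 Y89.220
M3 S944
G1 X112.550 Y73.220 F1310
G1 X97.987 Y66.259
G1 X86.867 Y77.958
G1 X94.557 Y92.149
G1 X110.430 Y89.220
M5
G00 X0.000 Y0.000

Since the viewBox matches the mm dimensions, user units are millimetres directly. The only transform is the Y-flip y_m = 126.346 − y_svg.

Shape 1 is a circle drawn with `<circle>`. Its stroke #0000ff means score at S443, F1633. After flipping Y the toolpath is (112.845,21.855) → (111.258,26.741) → (107.102,29.760) → (101.964,29.760) → (97.808,26.741) → (96.221,21.855) → (97.808,16.969) → (101.964,13.950) → (107.102,13.950) → (111.258,16.969) → (112.845,21.855), returning to the start.

Shape 2 is a open polyline drawn with `<path>`. Its stroke #0000ff means score at S443, F1633. After flipping Y the toolpath is (227.634,29.603) → (238.084,85.476) → (91.537,109.658) → (93.735,77.270) → (274.107,43.967).

Shape 3 is a quadratic bezier drawn with `<path>`. Its stroke #ff8800 means cut at S944, F1310. After flipping Y the toolpath is (256.509,51.415) → (232.773,44.020) → (210.755,40.910) → (190.454,42.085) → (171.872,47.545) → (155.008,57.289).

Shape 4 is a line segment drawn with `<polyline>`. Its stroke #ff8800 means cut at S944, F1310. After flipping Y the toolpath is (256.609,106.177) → (268.845,70.324).

Shape 5 is a regular polygon drawn with `<polygon>`. Its stroke #ff8800 means cut at S944, F1310. After flipping Y the toolpath is (110.430,89.220) → (112.550,73.220) → (97.987,66.259) → (86.867,77.958) → (94.557,92.149) → (110.430,89.220), returning to the start.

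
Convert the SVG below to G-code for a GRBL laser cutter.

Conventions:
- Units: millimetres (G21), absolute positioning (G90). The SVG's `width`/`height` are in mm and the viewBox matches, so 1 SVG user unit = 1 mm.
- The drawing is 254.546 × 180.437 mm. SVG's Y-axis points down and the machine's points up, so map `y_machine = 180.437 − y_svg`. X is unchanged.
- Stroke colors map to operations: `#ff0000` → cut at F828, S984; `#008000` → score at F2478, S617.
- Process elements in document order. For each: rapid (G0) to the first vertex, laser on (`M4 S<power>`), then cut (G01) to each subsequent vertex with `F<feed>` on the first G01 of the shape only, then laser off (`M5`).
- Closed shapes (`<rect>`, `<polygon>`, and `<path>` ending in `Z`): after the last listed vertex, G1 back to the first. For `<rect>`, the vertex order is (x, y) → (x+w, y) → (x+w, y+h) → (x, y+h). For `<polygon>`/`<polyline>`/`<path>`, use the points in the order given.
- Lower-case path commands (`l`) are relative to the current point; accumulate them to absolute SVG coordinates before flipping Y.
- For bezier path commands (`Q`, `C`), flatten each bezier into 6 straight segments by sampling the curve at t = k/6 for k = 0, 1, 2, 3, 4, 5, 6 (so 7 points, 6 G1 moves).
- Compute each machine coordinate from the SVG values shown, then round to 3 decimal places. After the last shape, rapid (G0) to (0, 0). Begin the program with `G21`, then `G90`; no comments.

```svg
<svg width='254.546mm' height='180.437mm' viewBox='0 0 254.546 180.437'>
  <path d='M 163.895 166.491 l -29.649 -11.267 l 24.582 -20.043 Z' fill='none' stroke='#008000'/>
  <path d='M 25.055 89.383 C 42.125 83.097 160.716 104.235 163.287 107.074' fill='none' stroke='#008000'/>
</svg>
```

viewBox `0 0 254.546 180.437` with mm width/height → 1 unit = 1 mm. Flip: y_m = 180.437 − y_svg.

**Shape 1** — `<path>` regular polygon, stroke `#008000` → score (S617, F2478). Machine vertices: (163.895,13.946) → (134.246,25.213) → (158.828,45.256) → (163.895,13.946). Closed: final G1 returns to the first vertex.

**Shape 2** — `<path>` cubic bezier, stroke `#008000` → score (S617, F2478). Control points (SVG): P0=(25.055,89.383), P1=(42.125,83.097), P2=(160.716,104.235), P3=(163.287,107.074); sampled at t=k/6. Machine vertices: (25.055,91.054) → (41.043,92.123) → (67.908,89.892) → (99.608,85.630) → (130.100,80.608) → (153.340,76.096) → (163.287,73.363). Open path.

G21
G90
G0 X163.895 Y13.946
M4 S617
G01 X134.246 Y25.213 F2478
G01 X158.828 Y45.256
G01 X163.895 Y13.946
M5
G0 X25.055 Y91.054
M4 S617
G01 X41.043 Y92.123 F2478
G01 X67.908 Y89.892
G01 X99.608 Y85.630
G01 X130.100 Y80.608
G01 X153.340 Y76.096
G01 X163.287 Y73.363
M5
G0 X0.000 Y0.000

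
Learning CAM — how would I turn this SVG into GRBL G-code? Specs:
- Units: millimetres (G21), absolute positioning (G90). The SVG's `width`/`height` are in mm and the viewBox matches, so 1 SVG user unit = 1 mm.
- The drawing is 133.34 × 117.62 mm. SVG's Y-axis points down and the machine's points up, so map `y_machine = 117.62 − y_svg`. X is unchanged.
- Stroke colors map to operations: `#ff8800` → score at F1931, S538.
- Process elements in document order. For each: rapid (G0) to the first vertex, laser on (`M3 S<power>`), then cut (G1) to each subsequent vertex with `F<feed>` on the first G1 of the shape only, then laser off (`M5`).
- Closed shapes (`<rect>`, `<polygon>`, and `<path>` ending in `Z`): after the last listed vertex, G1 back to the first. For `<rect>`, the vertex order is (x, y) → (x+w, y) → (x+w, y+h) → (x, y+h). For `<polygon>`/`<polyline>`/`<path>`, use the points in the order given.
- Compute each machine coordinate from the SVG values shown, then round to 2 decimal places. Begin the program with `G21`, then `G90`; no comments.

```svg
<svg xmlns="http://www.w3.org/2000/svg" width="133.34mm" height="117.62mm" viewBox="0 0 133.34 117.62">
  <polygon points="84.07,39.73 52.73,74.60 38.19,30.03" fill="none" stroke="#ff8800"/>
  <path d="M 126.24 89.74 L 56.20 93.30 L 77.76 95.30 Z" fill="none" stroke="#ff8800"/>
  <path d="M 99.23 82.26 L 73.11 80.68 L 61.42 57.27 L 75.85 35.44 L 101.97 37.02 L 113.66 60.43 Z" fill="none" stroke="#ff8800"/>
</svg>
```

Since the viewBox matches the mm dimensions, user units are millimetres directly. The only transform is the Y-flip y_m = 117.62 − y_svg.

Shape 1 is a regular polygon drawn with `<polygon>`. Its stroke #ff8800 means score at S538, F1931. After flipping Y the toolpath is (84.07,77.89) → (52.73,43.02) → (38.19,87.59) → (84.07,77.89), returning to the start.

Shape 2 is a closed polygon drawn with `<path>`. Its stroke #ff8800 means score at S538, F1931. After flipping Y the toolpath is (126.24,27.88) → (56.20,24.32) → (77.76,22.32) → (126.24,27.88), returning to the start.

Shape 3 is a regular polygon drawn with `<path>`. Its stroke #ff8800 means score at S538, F1931. After flipping Y the toolpath is (99.23,35.36) → (73.11,36.94) → (61.42,60.35) → (75.85,82.18) → (101.97,80.60) → (113.66,57.19) → (99.23,35.36), returning to the start.

G21
G90
G0 X84.07 Y77.89
M3 S538
G1 X52.73 Y43.02 F1931
G1 X38.19 Y87.59
G1 X84.07 Y77.89
M5
G0 X126.24 Y27.88
M3 S538
G1 X56.20 Y24.32 F1931
G1 X77.76 Y22.32
G1 X126.24 Y27.88
M5
G0 X99.23 Y35.36
M3 S538
G1 X73.11 Y36.94 F1931
G1 X61.42 Y60.35
G1 X75.85 Y82.18
G1 X101.97 Y80.60
G1 X113.66 Y57.19
G1 X99.23 Y35.36
M5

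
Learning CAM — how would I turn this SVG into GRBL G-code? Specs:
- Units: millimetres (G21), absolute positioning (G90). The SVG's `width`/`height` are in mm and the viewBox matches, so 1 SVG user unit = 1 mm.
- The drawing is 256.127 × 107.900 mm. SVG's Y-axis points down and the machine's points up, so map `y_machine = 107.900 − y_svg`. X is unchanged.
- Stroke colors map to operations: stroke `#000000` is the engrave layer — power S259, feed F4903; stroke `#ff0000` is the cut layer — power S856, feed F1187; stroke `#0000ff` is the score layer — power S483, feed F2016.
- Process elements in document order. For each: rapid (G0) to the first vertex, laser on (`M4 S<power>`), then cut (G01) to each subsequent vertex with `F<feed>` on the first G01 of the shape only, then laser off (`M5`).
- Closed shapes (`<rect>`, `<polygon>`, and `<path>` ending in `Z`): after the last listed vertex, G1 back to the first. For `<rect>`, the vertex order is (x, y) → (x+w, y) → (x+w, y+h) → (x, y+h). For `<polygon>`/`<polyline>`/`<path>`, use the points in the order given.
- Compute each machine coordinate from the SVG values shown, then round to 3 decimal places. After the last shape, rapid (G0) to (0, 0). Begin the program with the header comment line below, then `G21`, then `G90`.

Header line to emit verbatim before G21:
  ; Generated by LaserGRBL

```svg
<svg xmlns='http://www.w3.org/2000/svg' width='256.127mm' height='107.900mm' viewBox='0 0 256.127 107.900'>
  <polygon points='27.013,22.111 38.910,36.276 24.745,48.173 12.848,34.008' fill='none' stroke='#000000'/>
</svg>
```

viewBox `0 0 256.127 107.900` with mm width/height → 1 unit = 1 mm. Flip: y_m = 107.900 − y_svg.

**Shape 1** — `<polygon>` regular polygon, stroke `#000000` → engrave (S259, F4903). Machine vertices: (27.013,85.789) → (38.910,71.624) → (24.745,59.727) → (12.848,73.892) → (27.013,85.789). Closed: final G1 returns to the first vertex.

; Generated by LaserGRBL
G21
G90
G0 X27.013 Y85.789
M4 S259
G01 X38.910 Y71.624 F4903
G01 X24.745 Y59.727
G01 X12.848 Y73.892
G01 X27.013 Y85.789
M5
G0 X0.000 Y0.000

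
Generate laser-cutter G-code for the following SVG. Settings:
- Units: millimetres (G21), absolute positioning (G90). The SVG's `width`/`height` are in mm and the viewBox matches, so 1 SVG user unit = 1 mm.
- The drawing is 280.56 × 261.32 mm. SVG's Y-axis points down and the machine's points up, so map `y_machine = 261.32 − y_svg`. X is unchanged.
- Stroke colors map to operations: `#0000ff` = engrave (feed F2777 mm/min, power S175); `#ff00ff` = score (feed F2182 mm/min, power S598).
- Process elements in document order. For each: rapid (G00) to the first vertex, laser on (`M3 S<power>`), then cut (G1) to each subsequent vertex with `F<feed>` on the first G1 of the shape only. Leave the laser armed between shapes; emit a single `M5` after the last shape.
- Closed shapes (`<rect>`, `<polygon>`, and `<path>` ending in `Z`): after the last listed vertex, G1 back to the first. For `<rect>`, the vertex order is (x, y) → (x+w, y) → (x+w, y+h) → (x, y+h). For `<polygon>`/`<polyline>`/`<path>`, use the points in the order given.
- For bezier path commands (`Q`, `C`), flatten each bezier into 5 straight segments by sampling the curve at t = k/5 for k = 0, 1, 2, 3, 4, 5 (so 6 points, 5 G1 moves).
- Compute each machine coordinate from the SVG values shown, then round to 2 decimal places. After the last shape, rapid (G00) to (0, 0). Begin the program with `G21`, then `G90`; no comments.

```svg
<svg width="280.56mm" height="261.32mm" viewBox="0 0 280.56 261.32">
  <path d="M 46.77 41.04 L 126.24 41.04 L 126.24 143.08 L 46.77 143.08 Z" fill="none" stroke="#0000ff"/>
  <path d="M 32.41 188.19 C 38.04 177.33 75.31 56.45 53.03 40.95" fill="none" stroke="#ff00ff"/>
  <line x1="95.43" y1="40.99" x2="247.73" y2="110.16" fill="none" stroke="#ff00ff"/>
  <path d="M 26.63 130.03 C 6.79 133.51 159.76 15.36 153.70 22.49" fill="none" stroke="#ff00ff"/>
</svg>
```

G21
G90
G00 X46.77 Y220.28
M3 S175
G1 X126.24 Y220.28 F2777
G1 X126.24 Y118.24
G1 X46.77 Y118.24
G1 X46.77 Y220.28
G00 X32.41 Y73.13
M3 S598
G1 X38.86 Y91.13 F2182
G1 X48.52 Y125.19
G1 X57.02 Y164.97
G1 X59.98 Y200.15
G1 X53.03 Y220.37
G00 X95.43 Y220.33
M3 S598
G1 X247.73 Y151.16 F2182
G00 X26.63 Y131.29
M3 S598
G1 X32.81 Y141.82 F2182
G1 X64.53 Y169.69
G1 X105.88 Y203.05
G1 X140.91 Y230.05
G1 X153.70 Y238.83
M5
G00 X0.00 Y0.00

1 u = 1 mm; y_m = 261.32 − y.

[1] `<path>` rectangle, #0000ff→engrave S175 F2777: (46.77,220.28) → (126.24,220.28) → (126.24,118.24) → (46.77,118.24) → (46.77,220.28) (closed)

[2] `<path>` cubic bezier, #ff00ff→score S598 F2182: (32.41,73.13) → (38.86,91.13) → (48.52,125.19) → (57.02,164.97) → (59.98,200.15) → (53.03,220.37)

[3] `<line>` line segment, #ff00ff→score S598 F2182: (95.43,220.33) → (247.73,151.16)

[4] `<path>` cubic bezier, #ff00ff→score S598 F2182: (26.63,131.29) → (32.81,141.82) → (64.53,169.69) → (105.88,203.05) → (140.91,230.05) → (153.70,238.83)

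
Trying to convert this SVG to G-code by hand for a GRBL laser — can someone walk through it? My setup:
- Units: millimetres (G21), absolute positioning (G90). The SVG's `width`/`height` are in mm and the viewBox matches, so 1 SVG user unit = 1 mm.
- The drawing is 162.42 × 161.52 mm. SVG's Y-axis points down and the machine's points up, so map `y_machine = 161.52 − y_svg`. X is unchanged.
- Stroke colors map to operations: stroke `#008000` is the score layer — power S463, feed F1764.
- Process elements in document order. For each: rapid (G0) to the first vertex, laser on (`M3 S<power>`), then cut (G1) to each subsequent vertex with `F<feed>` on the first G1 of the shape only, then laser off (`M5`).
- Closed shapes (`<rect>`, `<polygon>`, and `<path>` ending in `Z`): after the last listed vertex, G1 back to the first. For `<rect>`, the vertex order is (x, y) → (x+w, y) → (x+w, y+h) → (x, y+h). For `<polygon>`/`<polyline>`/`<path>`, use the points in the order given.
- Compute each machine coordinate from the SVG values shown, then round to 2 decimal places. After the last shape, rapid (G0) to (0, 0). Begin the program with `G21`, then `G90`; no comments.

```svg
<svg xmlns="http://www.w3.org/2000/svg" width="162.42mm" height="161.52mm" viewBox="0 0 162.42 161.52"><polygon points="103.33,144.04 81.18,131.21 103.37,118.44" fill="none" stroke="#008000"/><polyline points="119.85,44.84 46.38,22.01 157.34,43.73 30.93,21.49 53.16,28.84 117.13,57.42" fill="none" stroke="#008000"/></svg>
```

G21
G90
G0 X103.33 Y17.48
M3 S463
G1 X81.18 Y30.31 F1764
G1 X103.37 Y43.08
G1 X103.33 Y17.48
M5
G0 X119.85 Y116.68
M3 S463
G1 X46.38 Y139.51 F1764
G1 X157.34 Y117.79
G1 X30.93 Y140.03
G1 X53.16 Y132.68
G1 X117.13 Y104.10
M5
G0 X0.00 Y0.00

viewBox `0 0 162.42 161.52` with mm width/height → 1 unit = 1 mm. Flip: y_m = 161.52 − y_svg.

**Shape 1** — `<polygon>` regular polygon, stroke `#008000` → score (S463, F1764). Machine vertices: (103.33,17.48) → (81.18,30.31) → (103.37,43.08) → (103.33,17.48). Closed: final G1 returns to the first vertex.

**Shape 2** — `<polyline>` open polyline, stroke `#008000` → score (S463, F1764). Machine vertices: (119.85,116.68) → (46.38,139.51) → (157.34,117.79) → (30.93,140.03) → (53.16,132.68) → (117.13,104.10). Open path.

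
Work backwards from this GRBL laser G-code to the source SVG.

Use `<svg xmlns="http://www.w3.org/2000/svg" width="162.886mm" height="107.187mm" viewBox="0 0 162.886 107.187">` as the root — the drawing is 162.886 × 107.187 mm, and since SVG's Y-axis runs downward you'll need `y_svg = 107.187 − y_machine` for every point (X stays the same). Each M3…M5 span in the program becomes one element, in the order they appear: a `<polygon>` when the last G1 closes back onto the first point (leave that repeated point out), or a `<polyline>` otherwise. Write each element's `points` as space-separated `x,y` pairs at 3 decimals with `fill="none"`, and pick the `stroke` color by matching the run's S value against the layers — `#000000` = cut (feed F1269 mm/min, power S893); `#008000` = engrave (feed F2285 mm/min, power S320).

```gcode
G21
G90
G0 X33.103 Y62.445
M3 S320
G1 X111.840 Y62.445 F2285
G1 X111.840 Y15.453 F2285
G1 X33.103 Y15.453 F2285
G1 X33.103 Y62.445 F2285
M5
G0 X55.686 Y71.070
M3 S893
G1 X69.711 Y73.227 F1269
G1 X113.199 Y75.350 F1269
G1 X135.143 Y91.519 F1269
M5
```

Machine Y-up, SVG Y-down with viewBox height 107.187, so y_svg = 107.187 − y_machine; X carries over.

Run 1: S320 ⇒ engrave layer `#008000`. The run returns to its start, so emit a `<polygon>` with points (Y-flipped): 33.103,44.742 111.840,44.742 111.840,91.734 33.103,91.734.

Run 2: S893 ⇒ cut layer `#000000`. The run is open, so emit a `<polyline>` with points (Y-flipped): 55.686,36.117 69.711,33.960 113.199,31.837 135.143,15.668.

<svg xmlns="http://www.w3.org/2000/svg" width="162.886mm" height="107.187mm" viewBox="0 0 162.886 107.187">
  <polygon points="33.103,44.742 111.840,44.742 111.840,91.734 33.103,91.734" fill="none" stroke="#008000"/>
  <polyline points="55.686,36.117 69.711,33.960 113.199,31.837 135.143,15.668" fill="none" stroke="#000000"/>
</svg>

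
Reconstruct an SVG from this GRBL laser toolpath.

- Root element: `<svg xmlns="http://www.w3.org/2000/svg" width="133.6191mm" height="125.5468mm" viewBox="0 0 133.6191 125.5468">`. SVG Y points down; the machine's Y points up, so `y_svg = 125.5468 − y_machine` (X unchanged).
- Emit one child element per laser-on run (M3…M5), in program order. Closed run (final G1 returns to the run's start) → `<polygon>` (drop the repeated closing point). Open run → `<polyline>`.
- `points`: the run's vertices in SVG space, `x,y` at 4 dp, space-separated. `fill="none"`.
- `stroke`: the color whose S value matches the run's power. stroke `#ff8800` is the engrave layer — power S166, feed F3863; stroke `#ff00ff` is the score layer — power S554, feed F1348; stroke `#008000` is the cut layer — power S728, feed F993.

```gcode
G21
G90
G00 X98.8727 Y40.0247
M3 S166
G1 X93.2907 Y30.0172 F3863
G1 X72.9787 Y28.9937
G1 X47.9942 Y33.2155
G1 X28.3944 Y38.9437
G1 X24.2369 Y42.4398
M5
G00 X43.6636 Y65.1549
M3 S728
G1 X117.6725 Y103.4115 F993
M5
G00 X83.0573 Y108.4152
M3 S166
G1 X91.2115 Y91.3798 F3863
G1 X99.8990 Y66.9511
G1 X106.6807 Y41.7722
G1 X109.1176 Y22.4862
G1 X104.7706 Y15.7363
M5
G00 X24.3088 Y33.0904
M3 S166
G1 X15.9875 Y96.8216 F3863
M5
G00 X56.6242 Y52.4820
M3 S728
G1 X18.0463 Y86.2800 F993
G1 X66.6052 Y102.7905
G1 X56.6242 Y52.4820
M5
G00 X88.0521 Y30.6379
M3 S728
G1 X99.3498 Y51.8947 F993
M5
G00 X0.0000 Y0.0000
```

Machine Y-up, SVG Y-down with viewBox height 125.5468, so y_svg = 125.5468 − y_machine; X carries over.

Run 1: power S166 maps to stroke `#ff8800` (engrave). The run is open, so emit a `<polyline>` with points (Y-flipped): 98.8727,85.5221 93.2907,95.5296 72.9787,96.5531 47.9942,92.3313 28.3944,86.6031 24.2369,83.1070.

Run 2: S728 ⇒ cut layer `#008000`. The run is open, so emit a `<polyline>` with points (Y-flipped): 43.6636,60.3919 117.6725,22.1353.

Run 3: S166 ⇒ engrave layer `#ff8800`. The run is open, so emit a `<polyline>` with points (Y-flipped): 83.0573,17.1316 91.2115,34.1670 99.8990,58.5957 106.6807,83.7746 109.1176,103.0606 104.7706,109.8105.

Run 4: the run's S166 means `#ff8800` (engrave). The run is open, so emit a `<polyline>` with points (Y-flipped): 24.3088,92.4564 15.9875,28.7252.

Run 5: S728 ⇒ cut layer `#008000`. The run returns to its start, so emit a `<polygon>` with points (Y-flipped): 56.6242,73.0648 18.0463,39.2668 66.6052,22.7563.

Run 6: the run's S728 means `#008000` (cut). The run is open, so emit a `<polyline>` with points (Y-flipped): 88.0521,94.9089 99.3498,73.6521.

<svg xmlns="http://www.w3.org/2000/svg" width="133.6191mm" height="125.5468mm" viewBox="0 0 133.6191 125.5468">
  <polyline points="98.8727,85.5221 93.2907,95.5296 72.9787,96.5531 47.9942,92.3313 28.3944,86.6031 24.2369,83.1070" fill="none" stroke="#ff8800"/>
  <polyline points="43.6636,60.3919 117.6725,22.1353" fill="none" stroke="#008000"/>
  <polyline points="83.0573,17.1316 91.2115,34.1670 99.8990,58.5957 106.6807,83.7746 109.1176,103.0606 104.7706,109.8105" fill="none" stroke="#ff8800"/>
  <polyline points="24.3088,92.4564 15.9875,28.7252" fill="none" stroke="#ff8800"/>
  <polygon points="56.6242,73.0648 18.0463,39.2668 66.6052,22.7563" fill="none" stroke="#008000"/>
  <polyline points="88.0521,94.9089 99.3498,73.6521" fill="none" stroke="#008000"/>
</svg>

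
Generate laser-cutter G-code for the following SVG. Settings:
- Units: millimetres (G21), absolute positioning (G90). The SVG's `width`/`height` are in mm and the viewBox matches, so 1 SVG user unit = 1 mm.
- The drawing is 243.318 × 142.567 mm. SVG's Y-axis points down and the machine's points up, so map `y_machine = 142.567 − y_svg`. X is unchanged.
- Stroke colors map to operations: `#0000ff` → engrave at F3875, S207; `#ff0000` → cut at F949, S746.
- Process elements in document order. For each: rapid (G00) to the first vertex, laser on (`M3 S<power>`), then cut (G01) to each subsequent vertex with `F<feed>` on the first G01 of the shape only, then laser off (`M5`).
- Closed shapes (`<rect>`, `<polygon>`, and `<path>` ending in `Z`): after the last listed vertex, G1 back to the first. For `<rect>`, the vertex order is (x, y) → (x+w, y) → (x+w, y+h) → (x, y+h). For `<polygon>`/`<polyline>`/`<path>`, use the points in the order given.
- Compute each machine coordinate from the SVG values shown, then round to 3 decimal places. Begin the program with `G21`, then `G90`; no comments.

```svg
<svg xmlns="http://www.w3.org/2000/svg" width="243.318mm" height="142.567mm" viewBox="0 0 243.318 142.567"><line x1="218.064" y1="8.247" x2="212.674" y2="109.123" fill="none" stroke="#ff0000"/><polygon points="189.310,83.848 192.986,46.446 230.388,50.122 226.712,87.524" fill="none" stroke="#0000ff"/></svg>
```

1 u = 1 mm; y_m = 142.567 − y.

[1] `<line>` line segment, #ff0000→cut S746 F949: (218.064,134.320) → (212.674,33.444)

[2] `<polygon>` regular polygon, #0000ff→engrave S207 F3875: (189.310,58.719) → (192.986,96.121) → (230.388,92.445) → (226.712,55.043) → (189.310,58.719) (closed)

G21
G90
G00 X218.064 Y134.320
M3 S746
G01 X212.674 Y33.444 F949
M5
G00 X189.310 Y58.719
M3 S207
G01 X192.986 Y96.121 F3875
G01 X230.388 Y92.445
G01 X226.712 Y55.043
G01 X189.310 Y58.719
M5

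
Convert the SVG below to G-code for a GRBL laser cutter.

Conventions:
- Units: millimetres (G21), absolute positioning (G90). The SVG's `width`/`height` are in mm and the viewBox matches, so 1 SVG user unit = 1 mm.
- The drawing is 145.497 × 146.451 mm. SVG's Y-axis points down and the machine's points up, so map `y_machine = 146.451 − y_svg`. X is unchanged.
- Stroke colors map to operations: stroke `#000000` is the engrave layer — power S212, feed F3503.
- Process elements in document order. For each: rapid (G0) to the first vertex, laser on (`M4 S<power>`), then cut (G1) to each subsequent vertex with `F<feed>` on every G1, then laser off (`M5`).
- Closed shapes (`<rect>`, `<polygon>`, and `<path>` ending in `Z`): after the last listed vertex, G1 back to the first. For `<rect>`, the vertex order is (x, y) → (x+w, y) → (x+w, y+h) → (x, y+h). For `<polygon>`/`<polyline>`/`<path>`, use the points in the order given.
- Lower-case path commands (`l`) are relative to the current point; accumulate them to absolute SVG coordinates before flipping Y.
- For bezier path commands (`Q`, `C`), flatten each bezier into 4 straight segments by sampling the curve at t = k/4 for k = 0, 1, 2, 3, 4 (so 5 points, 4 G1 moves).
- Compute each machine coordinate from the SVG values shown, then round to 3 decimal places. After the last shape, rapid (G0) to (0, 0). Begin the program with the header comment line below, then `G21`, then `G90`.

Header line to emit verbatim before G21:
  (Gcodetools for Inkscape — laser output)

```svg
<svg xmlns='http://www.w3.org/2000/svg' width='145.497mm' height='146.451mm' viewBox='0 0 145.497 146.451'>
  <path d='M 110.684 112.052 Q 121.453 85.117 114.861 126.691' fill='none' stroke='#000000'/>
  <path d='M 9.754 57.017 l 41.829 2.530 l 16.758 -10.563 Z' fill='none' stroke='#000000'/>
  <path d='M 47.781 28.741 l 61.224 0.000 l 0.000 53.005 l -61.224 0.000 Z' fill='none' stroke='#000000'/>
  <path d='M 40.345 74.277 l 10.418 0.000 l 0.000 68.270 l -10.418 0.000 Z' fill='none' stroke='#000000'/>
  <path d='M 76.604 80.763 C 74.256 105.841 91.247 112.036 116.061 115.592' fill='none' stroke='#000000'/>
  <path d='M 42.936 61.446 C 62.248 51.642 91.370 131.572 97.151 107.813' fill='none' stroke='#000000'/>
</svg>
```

1 u = 1 mm; y_m = 146.451 − y.

[1] `<path>` quadratic bezier, #000000→engrave S212 F3503: (110.684,34.399) → (114.983,43.585) → (117.113,44.207) → (117.072,36.265) → (114.861,19.760)

[2] `<path>` closed polygon, #000000→engrave S212 F3503: (9.754,89.434) → (51.583,86.904) → (68.341,97.467) → (9.754,89.434) (closed)

[3] `<path>` rectangle, #000000→engrave S212 F3503: (47.781,117.710) → (109.005,117.710) → (109.005,64.705) → (47.781,64.705) → (47.781,117.710) (closed)

[4] `<path>` rectangle, #000000→engrave S212 F3503: (40.345,72.174) → (50.763,72.174) → (50.763,3.904) → (40.345,3.904) → (40.345,72.174) (closed)

[5] `<path>` cubic bezier, #000000→engrave S212 F3503: (76.604,65.688) → (78.289,50.166) → (86.147,40.203) → (99.097,34.275) → (116.061,30.859)

[6] `<path>` cubic bezier, #000000→engrave S212 F3503: (42.936,85.005) → (58.741,78.555) → (75.118,56.588) → (88.957,37.238) → (97.151,38.638)

(Gcodetools for Inkscape — laser output)
G21
G90
G0 X110.684 Y34.399
M4 S212
G1 X114.983 Y43.585 F3503
G1 X117.113 Y44.207 F3503
G1 X117.072 Y36.265 F3503
G1 X114.861 Y19.760 F3503
M5
G0 X9.754 Y89.434
M4 S212
G1 X51.583 Y86.904 F3503
G1 X68.341 Y97.467 F3503
G1 X9.754 Y89.434 F3503
M5
G0 X47.781 Y117.710
M4 S212
G1 X109.005 Y117.710 F3503
G1 X109.005 Y64.705 F3503
G1 X47.781 Y64.705 F3503
G1 X47.781 Y117.710 F3503
M5
G0 X40.345 Y72.174
M4 S212
G1 X50.763 Y72.174 F3503
G1 X50.763 Y3.904 F3503
G1 X40.345 Y3.904 F3503
G1 X40.345 Y72.174 F3503
M5
G0 X76.604 Y65.688
M4 S212
G1 X78.289 Y50.166 F3503
G1 X86.147 Y40.203 F3503
G1 X99.097 Y34.275 F3503
G1 X116.061 Y30.859 F3503
M5
G0 X42.936 Y85.005
M4 S212
G1 X58.741 Y78.555 F3503
G1 X75.118 Y56.588 F3503
G1 X88.957 Y37.238 F3503
G1 X97.151 Y38.638 F3503
M5
G0 X0.000 Y0.000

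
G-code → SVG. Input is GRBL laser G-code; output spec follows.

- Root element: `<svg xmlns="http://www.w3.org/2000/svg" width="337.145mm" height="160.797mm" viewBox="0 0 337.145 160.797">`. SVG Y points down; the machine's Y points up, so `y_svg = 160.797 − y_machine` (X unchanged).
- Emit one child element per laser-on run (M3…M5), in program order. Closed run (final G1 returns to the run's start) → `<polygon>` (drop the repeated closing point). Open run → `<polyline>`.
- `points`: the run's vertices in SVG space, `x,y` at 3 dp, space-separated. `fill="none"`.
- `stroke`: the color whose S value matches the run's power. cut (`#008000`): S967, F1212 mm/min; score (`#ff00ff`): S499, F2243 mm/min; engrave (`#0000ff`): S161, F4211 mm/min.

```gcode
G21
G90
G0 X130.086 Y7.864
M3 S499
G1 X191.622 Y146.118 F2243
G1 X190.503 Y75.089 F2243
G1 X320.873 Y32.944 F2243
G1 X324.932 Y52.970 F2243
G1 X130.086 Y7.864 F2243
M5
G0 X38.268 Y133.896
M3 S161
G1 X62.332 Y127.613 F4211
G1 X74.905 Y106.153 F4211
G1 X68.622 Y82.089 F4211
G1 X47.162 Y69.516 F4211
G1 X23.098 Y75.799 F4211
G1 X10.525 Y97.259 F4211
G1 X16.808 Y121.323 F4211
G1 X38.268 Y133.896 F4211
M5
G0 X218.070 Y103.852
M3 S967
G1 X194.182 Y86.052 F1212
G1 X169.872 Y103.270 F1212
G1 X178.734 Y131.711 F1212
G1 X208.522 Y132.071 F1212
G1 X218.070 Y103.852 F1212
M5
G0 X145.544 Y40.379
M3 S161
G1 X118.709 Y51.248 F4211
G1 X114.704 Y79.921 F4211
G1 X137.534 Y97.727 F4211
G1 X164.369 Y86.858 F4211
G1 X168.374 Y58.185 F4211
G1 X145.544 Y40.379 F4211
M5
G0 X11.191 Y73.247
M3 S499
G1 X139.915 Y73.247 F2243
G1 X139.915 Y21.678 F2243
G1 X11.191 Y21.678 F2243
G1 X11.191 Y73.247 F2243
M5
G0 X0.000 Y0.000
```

Machine Y-up, SVG Y-down with viewBox height 160.797, so y_svg = 160.797 − y_machine; X carries over.

Run 1: S499 ⇒ score layer `#ff00ff`. The run returns to its start, so emit a `<polygon>` with points (Y-flipped): 130.086,152.933 191.622,14.679 190.503,85.708 320.873,127.853 324.932,107.827.

Run 2: the run's S161 means `#0000ff` (engrave). The run returns to its start, so emit a `<polygon>` with points (Y-flipped): 38.268,26.901 62.332,33.184 74.905,54.644 68.622,78.708 47.162,91.281 23.098,84.998 10.525,63.538 16.808,39.474.

Run 3: the run's S967 means `#008000` (cut). The run returns to its start, so emit a `<polygon>` with points (Y-flipped): 218.070,56.945 194.182,74.745 169.872,57.527 178.734,29.086 208.522,28.726.

Run 4: power S161 maps to stroke `#0000ff` (engrave). The run returns to its start, so emit a `<polygon>` with points (Y-flipped): 145.544,120.418 118.709,109.549 114.704,80.876 137.534,63.070 164.369,73.939 168.374,102.612.

Run 5: the run's S499 means `#ff00ff` (score). The run returns to its start, so emit a `<polygon>` with points (Y-flipped): 11.191,87.550 139.915,87.550 139.915,139.119 11.191,139.119.

<svg xmlns="http://www.w3.org/2000/svg" width="337.145mm" height="160.797mm" viewBox="0 0 337.145 160.797">
  <polygon points="130.086,152.933 191.622,14.679 190.503,85.708 320.873,127.853 324.932,107.827" fill="none" stroke="#ff00ff"/>
  <polygon points="38.268,26.901 62.332,33.184 74.905,54.644 68.622,78.708 47.162,91.281 23.098,84.998 10.525,63.538 16.808,39.474" fill="none" stroke="#0000ff"/>
  <polygon points="218.070,56.945 194.182,74.745 169.872,57.527 178.734,29.086 208.522,28.726" fill="none" stroke="#008000"/>
  <polygon points="145.544,120.418 118.709,109.549 114.704,80.876 137.534,63.070 164.369,73.939 168.374,102.612" fill="none" stroke="#0000ff"/>
  <polygon points="11.191,87.550 139.915,87.550 139.915,139.119 11.191,139.119" fill="none" stroke="#ff00ff"/>
</svg>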